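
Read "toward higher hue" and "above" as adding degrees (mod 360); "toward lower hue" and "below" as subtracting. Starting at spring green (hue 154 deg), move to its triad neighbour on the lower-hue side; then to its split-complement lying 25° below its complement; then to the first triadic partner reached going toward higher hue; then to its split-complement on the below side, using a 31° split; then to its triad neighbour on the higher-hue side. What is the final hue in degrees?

218°

triadic ↓ −120°: 154 − 120 = 34°
split-comp 25° ↓ +155°: 34 + 155 = 189°
triadic ↑ +120°: 189 + 120 = 309°
split-comp 31° ↓ +149°: 309 + 149 = 458 → 458 − 360 = 98°
triadic ↑ +120°: 98 + 120 = 218°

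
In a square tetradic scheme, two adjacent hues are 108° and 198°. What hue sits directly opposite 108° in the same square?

A square tetradic scheme places four hues 90° apart; opposite corners are 180° apart.
108 + 180 = 288°

288°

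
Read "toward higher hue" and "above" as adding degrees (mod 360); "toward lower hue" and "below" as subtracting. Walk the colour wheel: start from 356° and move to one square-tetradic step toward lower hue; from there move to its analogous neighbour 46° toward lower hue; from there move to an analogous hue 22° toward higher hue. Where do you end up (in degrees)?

356 − 90 = 266°   (square ↓)
266 − 46 = 220°   (analog 46° ↓)
220 + 22 = 242°   (analog 22° ↑)

242°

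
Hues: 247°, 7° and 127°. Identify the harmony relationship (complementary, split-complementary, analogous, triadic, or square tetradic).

triadic

Sort the hues: 7°, 127°, 247°.
Successive gaps around the wheel: 120°, 120°, 120°.
Three hues equally spaced 120° apart form a triad.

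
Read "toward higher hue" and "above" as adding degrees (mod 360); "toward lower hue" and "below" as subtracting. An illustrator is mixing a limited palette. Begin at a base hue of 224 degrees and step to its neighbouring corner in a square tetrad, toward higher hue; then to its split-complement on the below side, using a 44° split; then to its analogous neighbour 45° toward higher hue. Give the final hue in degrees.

224 + 90 = 314°   (square ↑)
314 + 136 = 450 → 450 − 360 = 90°   (split-comp 44° ↓)
90 + 45 = 135°   (analog 45° ↑)

135°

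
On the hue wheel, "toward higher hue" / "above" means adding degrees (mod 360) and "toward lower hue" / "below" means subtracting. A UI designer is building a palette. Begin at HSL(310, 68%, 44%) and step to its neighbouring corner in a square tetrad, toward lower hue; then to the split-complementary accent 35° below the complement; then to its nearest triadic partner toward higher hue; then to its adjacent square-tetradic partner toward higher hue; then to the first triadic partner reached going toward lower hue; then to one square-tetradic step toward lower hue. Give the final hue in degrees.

5°

square ↓ −90°: 310 − 90 = 220°
split-comp 35° ↓ +145°: 220 + 145 = 365 → 365 − 360 = 5°
triadic ↑ +120°: 5 + 120 = 125°
square ↑ +90°: 125 + 90 = 215°
triadic ↓ −120°: 215 − 120 = 95°
square ↓ −90°: 95 − 90 = 5°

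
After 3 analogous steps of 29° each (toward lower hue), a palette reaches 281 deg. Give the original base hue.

3 steps of 29° (toward lower hue) give a net shift of −87°.
Start = end − shift: 281 + 87 = 368 → 368 − 360 = 8°

8°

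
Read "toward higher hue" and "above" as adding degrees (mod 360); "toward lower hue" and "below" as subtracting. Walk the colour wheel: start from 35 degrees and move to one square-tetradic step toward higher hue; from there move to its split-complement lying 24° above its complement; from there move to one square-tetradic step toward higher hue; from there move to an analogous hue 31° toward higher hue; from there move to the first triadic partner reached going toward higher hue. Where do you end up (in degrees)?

210°

+90° (square ↑): 35 + 90 = 125°
+204° (split-comp 24° ↑): 125 + 204 = 329°
+90° (square ↑): 329 + 90 = 419 → 419 − 360 = 59°
+31° (analog 31° ↑): 59 + 31 = 90°
+120° (triadic ↑): 90 + 120 = 210°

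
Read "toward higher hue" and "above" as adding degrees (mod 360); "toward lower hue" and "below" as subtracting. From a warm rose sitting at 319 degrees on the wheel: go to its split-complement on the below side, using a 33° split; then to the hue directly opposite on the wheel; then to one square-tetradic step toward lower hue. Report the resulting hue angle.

319 + 147 = 466 → 466 − 360 = 106°   (split-comp 33° ↓)
106 + 180 = 286°   (complement)
286 − 90 = 196°   (square ↓)

196°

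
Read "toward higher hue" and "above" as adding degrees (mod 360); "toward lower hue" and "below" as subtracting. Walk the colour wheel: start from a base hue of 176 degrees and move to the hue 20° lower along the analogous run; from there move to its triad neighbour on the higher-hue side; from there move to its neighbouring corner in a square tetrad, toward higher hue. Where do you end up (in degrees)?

−20° (analog 20° ↓): 176 − 20 = 156°
+120° (triadic ↑): 156 + 120 = 276°
+90° (square ↑): 276 + 90 = 366 → 366 − 360 = 6°

6°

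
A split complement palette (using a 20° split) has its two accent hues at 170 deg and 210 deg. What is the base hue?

The accents sit 20° either side of the complement, so the complement is their short-arc midpoint on the wheel.
Short-arc midpoint of 170° and 210°: 190°.
Base is 180° from the complement: 190 − 180 = 10°

10°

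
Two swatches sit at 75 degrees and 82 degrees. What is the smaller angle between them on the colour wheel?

7°

|75 − 82| = 7.
7 ≤ 180, so the shorter arc is 7°.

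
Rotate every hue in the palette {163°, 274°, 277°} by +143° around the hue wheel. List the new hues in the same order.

163 + 143 = 306°
274 + 143 = 417 → 417 − 360 = 57°
277 + 143 = 420 → 420 − 360 = 60°

306°, 57°, 60°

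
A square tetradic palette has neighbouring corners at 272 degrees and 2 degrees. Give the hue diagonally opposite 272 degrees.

92°

A square tetradic scheme places four hues 90° apart; opposite corners are 180° apart.
272 + 180 = 452 → 452 − 360 = 92°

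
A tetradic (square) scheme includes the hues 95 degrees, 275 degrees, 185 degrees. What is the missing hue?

A square tetradic scheme places four hues every 90°.
The full set through 95° is {5°, 95°, 185°, 275°}.
Given {95°, 185°, 275°}, the missing hue is 5°.

5°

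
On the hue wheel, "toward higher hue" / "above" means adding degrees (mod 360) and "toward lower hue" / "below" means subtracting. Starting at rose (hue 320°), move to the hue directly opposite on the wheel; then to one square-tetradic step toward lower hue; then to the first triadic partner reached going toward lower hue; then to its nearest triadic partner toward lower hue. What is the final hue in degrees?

complement +180°: 320 + 180 = 500 → 500 − 360 = 140°
square ↓ −90°: 140 − 90 = 50°
triadic ↓ −120°: 50 − 120 = -70 → -70 + 360 = 290°
triadic ↓ −120°: 290 − 120 = 170°

170°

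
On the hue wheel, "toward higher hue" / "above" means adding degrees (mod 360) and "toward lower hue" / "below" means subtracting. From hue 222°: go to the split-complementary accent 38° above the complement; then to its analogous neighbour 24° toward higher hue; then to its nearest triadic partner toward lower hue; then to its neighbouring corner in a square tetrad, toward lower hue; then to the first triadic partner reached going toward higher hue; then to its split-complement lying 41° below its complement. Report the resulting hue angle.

split-comp 38° ↑ +218°: 222 + 218 = 440 → 440 − 360 = 80°
analog 24° ↑ +24°: 80 + 24 = 104°
triadic ↓ −120°: 104 − 120 = -16 → -16 + 360 = 344°
square ↓ −90°: 344 − 90 = 254°
triadic ↑ +120°: 254 + 120 = 374 → 374 − 360 = 14°
split-comp 41° ↓ +139°: 14 + 139 = 153°

153°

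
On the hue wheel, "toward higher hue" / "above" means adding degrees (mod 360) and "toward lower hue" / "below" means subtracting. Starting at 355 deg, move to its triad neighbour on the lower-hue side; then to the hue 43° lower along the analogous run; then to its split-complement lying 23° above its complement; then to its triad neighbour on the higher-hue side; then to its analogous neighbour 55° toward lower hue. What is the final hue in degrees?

−120° (triadic ↓): 355 − 120 = 235°
−43° (analog 43° ↓): 235 − 43 = 192°
+203° (split-comp 23° ↑): 192 + 203 = 395 → 395 − 360 = 35°
+120° (triadic ↑): 35 + 120 = 155°
−55° (analog 55° ↓): 155 − 55 = 100°

100°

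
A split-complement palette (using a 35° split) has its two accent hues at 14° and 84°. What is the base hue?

229°

The accents sit 35° either side of the complement, so the complement is their short-arc midpoint on the wheel.
Short-arc midpoint of 14° and 84°: 49°.
Base is 180° from the complement: 49 − 180 = -131 → -131 + 360 = 229°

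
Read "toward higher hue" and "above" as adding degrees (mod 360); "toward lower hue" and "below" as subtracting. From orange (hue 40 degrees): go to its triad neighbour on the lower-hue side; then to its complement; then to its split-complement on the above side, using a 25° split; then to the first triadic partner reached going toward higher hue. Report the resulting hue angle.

triadic ↓ −120°: 40 − 120 = -80 → -80 + 360 = 280°
complement +180°: 280 + 180 = 460 → 460 − 360 = 100°
split-comp 25° ↑ +205°: 100 + 205 = 305°
triadic ↑ +120°: 305 + 120 = 425 → 425 − 360 = 65°

65°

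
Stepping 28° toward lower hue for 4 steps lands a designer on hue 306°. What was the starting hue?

58°

4 steps of 28° (toward lower hue) give a net shift of −112°.
Start = end − shift: 306 + 112 = 418 → 418 − 360 = 58°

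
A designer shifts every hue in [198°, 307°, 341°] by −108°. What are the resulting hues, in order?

198 − 108 = 90°
307 − 108 = 199°
341 − 108 = 233°

90°, 199°, 233°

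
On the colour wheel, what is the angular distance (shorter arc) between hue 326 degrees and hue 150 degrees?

|326 − 150| = 176.
176 ≤ 180, so the shorter arc is 176°.

176°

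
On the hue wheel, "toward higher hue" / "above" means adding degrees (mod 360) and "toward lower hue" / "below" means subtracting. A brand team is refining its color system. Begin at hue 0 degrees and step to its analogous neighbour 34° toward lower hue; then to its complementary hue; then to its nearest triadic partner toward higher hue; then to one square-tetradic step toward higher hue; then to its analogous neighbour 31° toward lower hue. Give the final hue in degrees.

325°

analog 34° ↓ −34°: 0 − 34 = -34 → -34 + 360 = 326°
complement +180°: 326 + 180 = 506 → 506 − 360 = 146°
triadic ↑ +120°: 146 + 120 = 266°
square ↑ +90°: 266 + 90 = 356°
analog 31° ↓ −31°: 356 − 31 = 325°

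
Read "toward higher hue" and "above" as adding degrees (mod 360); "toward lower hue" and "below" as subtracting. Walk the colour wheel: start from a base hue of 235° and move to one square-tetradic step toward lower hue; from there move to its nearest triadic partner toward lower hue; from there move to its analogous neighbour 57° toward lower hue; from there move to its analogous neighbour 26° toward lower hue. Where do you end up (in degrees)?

302°

−90° (square ↓): 235 − 90 = 145°
−120° (triadic ↓): 145 − 120 = 25°
−57° (analog 57° ↓): 25 − 57 = -32 → -32 + 360 = 328°
−26° (analog 26° ↓): 328 − 26 = 302°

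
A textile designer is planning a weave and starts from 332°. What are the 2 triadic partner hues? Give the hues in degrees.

A triad places three hues 120° apart.
332 + 120 = 452 → 452 − 360 = 92°
332 + 240 = 572 → 572 − 360 = 212°

92° and 212°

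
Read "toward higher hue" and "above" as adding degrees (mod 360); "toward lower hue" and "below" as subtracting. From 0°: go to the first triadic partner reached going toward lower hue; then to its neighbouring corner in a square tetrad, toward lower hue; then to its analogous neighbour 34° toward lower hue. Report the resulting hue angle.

116°

triadic ↓ −120°: 0 − 120 = -120 → -120 + 360 = 240°
square ↓ −90°: 240 − 90 = 150°
analog 34° ↓ −34°: 150 − 34 = 116°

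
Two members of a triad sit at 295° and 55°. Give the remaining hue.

A triad spaces three hues 120° apart.
The full set is {55°, 175°, 295°}.

175°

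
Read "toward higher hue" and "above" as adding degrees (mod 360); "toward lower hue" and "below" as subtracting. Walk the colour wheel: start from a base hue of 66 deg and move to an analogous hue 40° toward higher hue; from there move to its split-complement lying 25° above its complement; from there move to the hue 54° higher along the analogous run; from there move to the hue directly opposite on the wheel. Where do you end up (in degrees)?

analog 40° ↑ +40°: 66 + 40 = 106°
split-comp 25° ↑ +205°: 106 + 205 = 311°
analog 54° ↑ +54°: 311 + 54 = 365 → 365 − 360 = 5°
complement +180°: 5 + 180 = 185°

185°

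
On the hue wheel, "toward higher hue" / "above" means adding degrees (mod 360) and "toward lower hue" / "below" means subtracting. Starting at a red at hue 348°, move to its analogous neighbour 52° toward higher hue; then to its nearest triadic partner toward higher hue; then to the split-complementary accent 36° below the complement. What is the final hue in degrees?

304°

analog 52° ↑ +52°: 348 + 52 = 400 → 400 − 360 = 40°
triadic ↑ +120°: 40 + 120 = 160°
split-comp 36° ↓ +144°: 160 + 144 = 304°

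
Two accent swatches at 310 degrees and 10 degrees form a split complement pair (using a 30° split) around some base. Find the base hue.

The accents sit 30° either side of the complement, so the complement is their short-arc midpoint on the wheel.
Short-arc midpoint of 310° and 10°: 340°.
Base is 180° from the complement: 340 − 180 = 160°

160°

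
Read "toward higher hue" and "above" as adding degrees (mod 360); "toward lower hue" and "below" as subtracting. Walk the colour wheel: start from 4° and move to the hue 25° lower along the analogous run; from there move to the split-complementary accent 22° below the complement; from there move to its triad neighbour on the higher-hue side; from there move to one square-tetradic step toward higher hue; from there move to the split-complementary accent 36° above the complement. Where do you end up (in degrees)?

203°

analog 25° ↓ −25°: 4 − 25 = -21 → -21 + 360 = 339°
split-comp 22° ↓ +158°: 339 + 158 = 497 → 497 − 360 = 137°
triadic ↑ +120°: 137 + 120 = 257°
square ↑ +90°: 257 + 90 = 347°
split-comp 36° ↑ +216°: 347 + 216 = 563 → 563 − 360 = 203°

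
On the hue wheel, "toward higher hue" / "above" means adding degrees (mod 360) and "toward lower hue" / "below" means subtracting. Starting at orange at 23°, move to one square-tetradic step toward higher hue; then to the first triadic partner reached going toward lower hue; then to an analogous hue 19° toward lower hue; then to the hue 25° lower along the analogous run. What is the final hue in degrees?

309°

23 + 90 = 113°   (square ↑)
113 − 120 = -7 → -7 + 360 = 353°   (triadic ↓)
353 − 19 = 334°   (analog 19° ↓)
334 − 25 = 309°   (analog 25° ↓)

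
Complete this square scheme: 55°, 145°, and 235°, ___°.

A square tetradic scheme places four hues every 90°.
The full set through 55° is {55°, 145°, 235°, 325°}.
Given {55°, 145°, 235°}, the missing hue is 325°.

325°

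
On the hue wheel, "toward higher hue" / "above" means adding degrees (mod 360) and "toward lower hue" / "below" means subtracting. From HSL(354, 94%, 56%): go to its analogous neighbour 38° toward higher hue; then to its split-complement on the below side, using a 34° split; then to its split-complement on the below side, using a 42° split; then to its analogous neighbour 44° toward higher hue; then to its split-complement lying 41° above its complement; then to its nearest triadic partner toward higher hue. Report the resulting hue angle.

341°

analog 38° ↑ +38°: 354 + 38 = 392 → 392 − 360 = 32°
split-comp 34° ↓ +146°: 32 + 146 = 178°
split-comp 42° ↓ +138°: 178 + 138 = 316°
analog 44° ↑ +44°: 316 + 44 = 360 → 360 − 360 = 0°
split-comp 41° ↑ +221°: 0 + 221 = 221°
triadic ↑ +120°: 221 + 120 = 341°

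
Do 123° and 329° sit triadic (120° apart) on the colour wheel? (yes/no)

Angular distance: |123 − 329| = 206; shorter arc = 360 − 206 = 154°.
Triadic (120° apart) requires 120°.

no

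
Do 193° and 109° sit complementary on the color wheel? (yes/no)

no

Angular distance: |193 − 109| = 84 = 84°.
Complementary requires 180°.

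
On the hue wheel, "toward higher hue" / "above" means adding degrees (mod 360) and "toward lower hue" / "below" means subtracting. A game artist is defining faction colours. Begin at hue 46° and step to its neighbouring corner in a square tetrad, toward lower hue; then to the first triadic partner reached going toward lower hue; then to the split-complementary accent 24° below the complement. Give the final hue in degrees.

352°

square ↓ −90°: 46 − 90 = -44 → -44 + 360 = 316°
triadic ↓ −120°: 316 − 120 = 196°
split-comp 24° ↓ +156°: 196 + 156 = 352°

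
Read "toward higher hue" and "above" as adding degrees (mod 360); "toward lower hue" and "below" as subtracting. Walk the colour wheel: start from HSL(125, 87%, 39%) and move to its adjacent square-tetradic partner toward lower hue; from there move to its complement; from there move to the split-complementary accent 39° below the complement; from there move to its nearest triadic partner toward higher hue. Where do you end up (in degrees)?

−90° (square ↓): 125 − 90 = 35°
+180° (complement): 35 + 180 = 215°
+141° (split-comp 39° ↓): 215 + 141 = 356°
+120° (triadic ↑): 356 + 120 = 476 → 476 − 360 = 116°

116°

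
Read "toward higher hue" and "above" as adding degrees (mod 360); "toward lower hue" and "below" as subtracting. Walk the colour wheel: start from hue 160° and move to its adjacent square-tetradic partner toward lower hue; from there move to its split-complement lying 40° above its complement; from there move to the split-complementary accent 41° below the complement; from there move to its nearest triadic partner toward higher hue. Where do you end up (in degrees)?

189°

160 − 90 = 70°   (square ↓)
70 + 220 = 290°   (split-comp 40° ↑)
290 + 139 = 429 → 429 − 360 = 69°   (split-comp 41° ↓)
69 + 120 = 189°   (triadic ↑)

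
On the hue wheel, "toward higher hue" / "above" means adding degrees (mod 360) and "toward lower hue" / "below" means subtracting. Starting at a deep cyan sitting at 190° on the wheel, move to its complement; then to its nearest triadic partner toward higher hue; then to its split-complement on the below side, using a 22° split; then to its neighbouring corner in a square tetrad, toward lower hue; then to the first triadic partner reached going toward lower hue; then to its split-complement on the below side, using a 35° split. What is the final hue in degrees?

223°

+180° (complement): 190 + 180 = 370 → 370 − 360 = 10°
+120° (triadic ↑): 10 + 120 = 130°
+158° (split-comp 22° ↓): 130 + 158 = 288°
−90° (square ↓): 288 − 90 = 198°
−120° (triadic ↓): 198 − 120 = 78°
+145° (split-comp 35° ↓): 78 + 145 = 223°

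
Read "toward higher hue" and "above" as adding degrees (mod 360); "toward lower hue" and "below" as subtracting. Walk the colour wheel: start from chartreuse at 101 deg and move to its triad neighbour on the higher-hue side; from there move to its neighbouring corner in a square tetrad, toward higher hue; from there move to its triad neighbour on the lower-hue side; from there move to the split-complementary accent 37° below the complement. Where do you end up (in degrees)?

triadic ↑ +120°: 101 + 120 = 221°
square ↑ +90°: 221 + 90 = 311°
triadic ↓ −120°: 311 − 120 = 191°
split-comp 37° ↓ +143°: 191 + 143 = 334°

334°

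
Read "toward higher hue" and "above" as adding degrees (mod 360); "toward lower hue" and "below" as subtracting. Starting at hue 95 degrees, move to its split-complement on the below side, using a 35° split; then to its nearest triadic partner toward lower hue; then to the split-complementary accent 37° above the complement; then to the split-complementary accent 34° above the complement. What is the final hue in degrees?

split-comp 35° ↓ +145°: 95 + 145 = 240°
triadic ↓ −120°: 240 − 120 = 120°
split-comp 37° ↑ +217°: 120 + 217 = 337°
split-comp 34° ↑ +214°: 337 + 214 = 551 → 551 − 360 = 191°

191°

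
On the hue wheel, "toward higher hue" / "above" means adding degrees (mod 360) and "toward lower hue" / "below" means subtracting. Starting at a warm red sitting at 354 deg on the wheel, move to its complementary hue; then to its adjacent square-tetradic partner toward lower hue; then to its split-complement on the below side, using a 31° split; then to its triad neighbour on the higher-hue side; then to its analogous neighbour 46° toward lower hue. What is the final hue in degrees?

+180° (complement): 354 + 180 = 534 → 534 − 360 = 174°
−90° (square ↓): 174 − 90 = 84°
+149° (split-comp 31° ↓): 84 + 149 = 233°
+120° (triadic ↑): 233 + 120 = 353°
−46° (analog 46° ↓): 353 − 46 = 307°

307°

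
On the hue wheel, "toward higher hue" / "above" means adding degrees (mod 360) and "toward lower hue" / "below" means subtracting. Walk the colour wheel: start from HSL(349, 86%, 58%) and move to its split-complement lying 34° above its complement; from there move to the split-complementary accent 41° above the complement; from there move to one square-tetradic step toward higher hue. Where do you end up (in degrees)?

split-comp 34° ↑ +214°: 349 + 214 = 563 → 563 − 360 = 203°
split-comp 41° ↑ +221°: 203 + 221 = 424 → 424 − 360 = 64°
square ↑ +90°: 64 + 90 = 154°

154°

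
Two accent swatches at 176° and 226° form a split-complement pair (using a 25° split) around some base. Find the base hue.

21°

The accents sit 25° either side of the complement, so the complement is their short-arc midpoint on the wheel.
Short-arc midpoint of 176° and 226°: 201°.
Base is 180° from the complement: 201 − 180 = 21°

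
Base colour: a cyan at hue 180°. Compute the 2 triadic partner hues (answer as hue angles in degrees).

A triad places three hues 120° apart.
180 + 120 = 300°
180 + 240 = 420 → 420 − 360 = 60°

300° and 60°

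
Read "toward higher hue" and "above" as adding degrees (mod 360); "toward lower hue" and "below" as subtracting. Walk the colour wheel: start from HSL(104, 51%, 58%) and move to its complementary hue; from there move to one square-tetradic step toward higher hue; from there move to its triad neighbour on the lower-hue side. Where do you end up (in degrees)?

complement +180°: 104 + 180 = 284°
square ↑ +90°: 284 + 90 = 374 → 374 − 360 = 14°
triadic ↓ −120°: 14 − 120 = -106 → -106 + 360 = 254°

254°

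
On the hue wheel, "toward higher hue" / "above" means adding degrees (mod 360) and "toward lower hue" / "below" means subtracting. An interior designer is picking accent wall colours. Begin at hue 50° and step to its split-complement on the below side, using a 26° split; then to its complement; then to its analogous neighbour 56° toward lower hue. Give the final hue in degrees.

+154° (split-comp 26° ↓): 50 + 154 = 204°
+180° (complement): 204 + 180 = 384 → 384 − 360 = 24°
−56° (analog 56° ↓): 24 − 56 = -32 → -32 + 360 = 328°

328°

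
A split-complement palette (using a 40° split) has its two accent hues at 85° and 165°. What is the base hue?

The accents sit 40° either side of the complement, so the complement is their short-arc midpoint on the wheel.
Short-arc midpoint of 85° and 165°: 125°.
Base is 180° from the complement: 125 − 180 = -55 → -55 + 360 = 305°

305°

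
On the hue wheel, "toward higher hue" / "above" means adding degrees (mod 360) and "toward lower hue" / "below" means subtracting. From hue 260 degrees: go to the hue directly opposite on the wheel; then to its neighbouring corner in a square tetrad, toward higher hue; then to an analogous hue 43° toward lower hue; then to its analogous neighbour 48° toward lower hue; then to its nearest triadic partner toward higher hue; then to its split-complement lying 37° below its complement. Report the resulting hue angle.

260 + 180 = 440 → 440 − 360 = 80°   (complement)
80 + 90 = 170°   (square ↑)
170 − 43 = 127°   (analog 43° ↓)
127 − 48 = 79°   (analog 48° ↓)
79 + 120 = 199°   (triadic ↑)
199 + 143 = 342°   (split-comp 37° ↓)

342°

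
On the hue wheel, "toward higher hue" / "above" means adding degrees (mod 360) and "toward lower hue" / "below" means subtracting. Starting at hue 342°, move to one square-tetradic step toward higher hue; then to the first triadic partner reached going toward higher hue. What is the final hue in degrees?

square ↑ +90°: 342 + 90 = 432 → 432 − 360 = 72°
triadic ↑ +120°: 72 + 120 = 192°

192°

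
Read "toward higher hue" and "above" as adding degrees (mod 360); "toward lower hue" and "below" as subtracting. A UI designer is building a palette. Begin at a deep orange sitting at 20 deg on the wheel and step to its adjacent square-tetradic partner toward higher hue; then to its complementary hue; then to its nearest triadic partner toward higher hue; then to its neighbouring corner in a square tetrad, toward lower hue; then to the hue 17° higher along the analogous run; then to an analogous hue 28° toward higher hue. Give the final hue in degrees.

5°

20 + 90 = 110°   (square ↑)
110 + 180 = 290°   (complement)
290 + 120 = 410 → 410 − 360 = 50°   (triadic ↑)
50 − 90 = -40 → -40 + 360 = 320°   (square ↓)
320 + 17 = 337°   (analog 17° ↑)
337 + 28 = 365 → 365 − 360 = 5°   (analog 28° ↑)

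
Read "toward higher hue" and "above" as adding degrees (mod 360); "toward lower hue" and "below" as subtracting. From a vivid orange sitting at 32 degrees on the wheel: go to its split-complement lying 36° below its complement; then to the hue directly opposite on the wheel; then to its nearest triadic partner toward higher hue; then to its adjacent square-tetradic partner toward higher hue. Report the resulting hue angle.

206°

32 + 144 = 176°   (split-comp 36° ↓)
176 + 180 = 356°   (complement)
356 + 120 = 476 → 476 − 360 = 116°   (triadic ↑)
116 + 90 = 206°   (square ↑)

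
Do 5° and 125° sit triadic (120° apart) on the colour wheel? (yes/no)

Angular distance: |5 − 125| = 120 = 120°.
Triadic (120° apart) requires 120°.

yes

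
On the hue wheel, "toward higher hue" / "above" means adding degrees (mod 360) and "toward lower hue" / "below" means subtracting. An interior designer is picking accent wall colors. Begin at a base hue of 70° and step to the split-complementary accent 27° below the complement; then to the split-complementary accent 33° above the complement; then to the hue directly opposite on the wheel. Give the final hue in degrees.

256°

split-comp 27° ↓ +153°: 70 + 153 = 223°
split-comp 33° ↑ +213°: 223 + 213 = 436 → 436 − 360 = 76°
complement +180°: 76 + 180 = 256°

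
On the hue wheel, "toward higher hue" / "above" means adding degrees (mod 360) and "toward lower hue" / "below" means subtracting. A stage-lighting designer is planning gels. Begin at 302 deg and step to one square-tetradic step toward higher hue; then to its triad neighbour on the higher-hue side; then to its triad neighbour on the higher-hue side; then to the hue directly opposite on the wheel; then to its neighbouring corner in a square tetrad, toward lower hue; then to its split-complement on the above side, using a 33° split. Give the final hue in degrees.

302 + 90 = 392 → 392 − 360 = 32°   (square ↑)
32 + 120 = 152°   (triadic ↑)
152 + 120 = 272°   (triadic ↑)
272 + 180 = 452 → 452 − 360 = 92°   (complement)
92 − 90 = 2°   (square ↓)
2 + 213 = 215°   (split-comp 33° ↑)

215°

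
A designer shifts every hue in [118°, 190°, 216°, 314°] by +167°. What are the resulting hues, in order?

118 + 167 = 285°
190 + 167 = 357°
216 + 167 = 383 → 383 − 360 = 23°
314 + 167 = 481 → 481 − 360 = 121°

285°, 357°, 23°, 121°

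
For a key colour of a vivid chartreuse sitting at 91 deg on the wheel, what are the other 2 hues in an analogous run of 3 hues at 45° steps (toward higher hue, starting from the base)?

Analogous hues sit every 45° along the wheel.
91 + 45 = 136°
91 + 90 = 181°

136° and 181°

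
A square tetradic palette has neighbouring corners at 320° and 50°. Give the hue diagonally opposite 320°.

A square tetradic scheme places four hues 90° apart; opposite corners are 180° apart.
320 + 180 = 500 → 500 − 360 = 140°

140°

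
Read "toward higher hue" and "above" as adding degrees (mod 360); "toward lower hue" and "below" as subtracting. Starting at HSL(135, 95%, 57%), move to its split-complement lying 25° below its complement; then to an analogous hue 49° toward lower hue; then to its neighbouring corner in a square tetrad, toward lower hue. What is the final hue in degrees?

151°

split-comp 25° ↓ +155°: 135 + 155 = 290°
analog 49° ↓ −49°: 290 − 49 = 241°
square ↓ −90°: 241 − 90 = 151°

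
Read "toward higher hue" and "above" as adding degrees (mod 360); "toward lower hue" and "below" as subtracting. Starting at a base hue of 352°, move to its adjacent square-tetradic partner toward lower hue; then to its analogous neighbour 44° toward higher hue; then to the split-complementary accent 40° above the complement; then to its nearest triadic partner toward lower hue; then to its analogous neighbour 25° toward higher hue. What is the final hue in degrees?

71°

−90° (square ↓): 352 − 90 = 262°
+44° (analog 44° ↑): 262 + 44 = 306°
+220° (split-comp 40° ↑): 306 + 220 = 526 → 526 − 360 = 166°
−120° (triadic ↓): 166 − 120 = 46°
+25° (analog 25° ↑): 46 + 25 = 71°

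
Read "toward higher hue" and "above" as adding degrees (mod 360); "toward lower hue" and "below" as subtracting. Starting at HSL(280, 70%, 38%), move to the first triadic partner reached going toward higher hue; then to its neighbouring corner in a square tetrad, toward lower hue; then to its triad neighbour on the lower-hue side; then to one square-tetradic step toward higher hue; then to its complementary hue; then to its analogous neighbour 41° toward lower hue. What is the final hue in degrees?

triadic ↑ +120°: 280 + 120 = 400 → 400 − 360 = 40°
square ↓ −90°: 40 − 90 = -50 → -50 + 360 = 310°
triadic ↓ −120°: 310 − 120 = 190°
square ↑ +90°: 190 + 90 = 280°
complement +180°: 280 + 180 = 460 → 460 − 360 = 100°
analog 41° ↓ −41°: 100 − 41 = 59°

59°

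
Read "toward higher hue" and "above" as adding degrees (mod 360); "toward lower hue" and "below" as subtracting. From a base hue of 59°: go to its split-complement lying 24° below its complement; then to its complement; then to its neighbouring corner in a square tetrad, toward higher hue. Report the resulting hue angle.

split-comp 24° ↓ +156°: 59 + 156 = 215°
complement +180°: 215 + 180 = 395 → 395 − 360 = 35°
square ↑ +90°: 35 + 90 = 125°

125°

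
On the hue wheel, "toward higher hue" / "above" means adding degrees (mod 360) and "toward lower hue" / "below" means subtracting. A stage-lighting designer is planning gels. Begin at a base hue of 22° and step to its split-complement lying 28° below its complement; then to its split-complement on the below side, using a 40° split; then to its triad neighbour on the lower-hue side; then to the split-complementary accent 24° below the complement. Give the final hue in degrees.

350°

+152° (split-comp 28° ↓): 22 + 152 = 174°
+140° (split-comp 40° ↓): 174 + 140 = 314°
−120° (triadic ↓): 314 − 120 = 194°
+156° (split-comp 24° ↓): 194 + 156 = 350°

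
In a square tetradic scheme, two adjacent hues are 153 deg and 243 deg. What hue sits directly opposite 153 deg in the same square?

A square tetradic scheme places four hues 90° apart; opposite corners are 180° apart.
153 + 180 = 333°

333°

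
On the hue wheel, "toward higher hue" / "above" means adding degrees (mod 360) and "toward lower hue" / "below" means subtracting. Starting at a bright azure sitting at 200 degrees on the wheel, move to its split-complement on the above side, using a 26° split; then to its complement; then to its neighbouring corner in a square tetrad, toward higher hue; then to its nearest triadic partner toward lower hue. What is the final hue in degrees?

200 + 206 = 406 → 406 − 360 = 46°   (split-comp 26° ↑)
46 + 180 = 226°   (complement)
226 + 90 = 316°   (square ↑)
316 − 120 = 196°   (triadic ↓)

196°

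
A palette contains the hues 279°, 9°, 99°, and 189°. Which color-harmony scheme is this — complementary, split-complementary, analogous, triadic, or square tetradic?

square tetradic

Sort the hues: 9°, 99°, 189°, 279°.
Successive gaps around the wheel: 90°, 90°, 90°, 90°.
Four hues every 90° form a square tetradic scheme.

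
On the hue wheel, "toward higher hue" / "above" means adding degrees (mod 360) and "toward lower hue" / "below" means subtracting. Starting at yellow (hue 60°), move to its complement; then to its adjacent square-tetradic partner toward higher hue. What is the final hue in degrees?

330°

60 + 180 = 240°   (complement)
240 + 90 = 330°   (square ↑)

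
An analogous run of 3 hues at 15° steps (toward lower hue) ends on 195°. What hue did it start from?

225°

2 steps of 15° (toward lower hue) give a net shift of −30°.
Start = end − shift: 195 + 30 = 225°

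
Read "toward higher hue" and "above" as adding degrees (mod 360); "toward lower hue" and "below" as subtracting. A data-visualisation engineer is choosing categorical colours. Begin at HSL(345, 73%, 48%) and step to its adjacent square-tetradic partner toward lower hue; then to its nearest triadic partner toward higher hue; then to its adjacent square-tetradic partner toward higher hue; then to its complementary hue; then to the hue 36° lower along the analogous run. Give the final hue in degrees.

249°

345 − 90 = 255°   (square ↓)
255 + 120 = 375 → 375 − 360 = 15°   (triadic ↑)
15 + 90 = 105°   (square ↑)
105 + 180 = 285°   (complement)
285 − 36 = 249°   (analog 36° ↓)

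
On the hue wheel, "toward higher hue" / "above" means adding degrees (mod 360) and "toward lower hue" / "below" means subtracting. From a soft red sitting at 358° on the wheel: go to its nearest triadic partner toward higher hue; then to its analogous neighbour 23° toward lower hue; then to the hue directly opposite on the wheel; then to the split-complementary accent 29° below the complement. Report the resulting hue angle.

66°

triadic ↑ +120°: 358 + 120 = 478 → 478 − 360 = 118°
analog 23° ↓ −23°: 118 − 23 = 95°
complement +180°: 95 + 180 = 275°
split-comp 29° ↓ +151°: 275 + 151 = 426 → 426 − 360 = 66°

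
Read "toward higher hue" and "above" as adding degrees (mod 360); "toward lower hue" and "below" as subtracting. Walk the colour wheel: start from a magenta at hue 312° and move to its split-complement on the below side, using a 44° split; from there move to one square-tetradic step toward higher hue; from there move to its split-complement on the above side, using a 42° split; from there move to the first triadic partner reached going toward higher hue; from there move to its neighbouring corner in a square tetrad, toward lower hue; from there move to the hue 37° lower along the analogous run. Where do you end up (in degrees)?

33°

+136° (split-comp 44° ↓): 312 + 136 = 448 → 448 − 360 = 88°
+90° (square ↑): 88 + 90 = 178°
+222° (split-comp 42° ↑): 178 + 222 = 400 → 400 − 360 = 40°
+120° (triadic ↑): 40 + 120 = 160°
−90° (square ↓): 160 − 90 = 70°
−37° (analog 37° ↓): 70 − 37 = 33°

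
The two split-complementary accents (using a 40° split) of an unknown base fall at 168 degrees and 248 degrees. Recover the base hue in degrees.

28°

The accents sit 40° either side of the complement, so the complement is their short-arc midpoint on the wheel.
Short-arc midpoint of 168° and 248°: 208°.
Base is 180° from the complement: 208 − 180 = 28°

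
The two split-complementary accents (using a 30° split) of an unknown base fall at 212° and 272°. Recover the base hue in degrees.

The accents sit 30° either side of the complement, so the complement is their short-arc midpoint on the wheel.
Short-arc midpoint of 212° and 272°: 242°.
Base is 180° from the complement: 242 − 180 = 62°

62°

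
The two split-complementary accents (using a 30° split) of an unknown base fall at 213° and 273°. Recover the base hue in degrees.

63°

The accents sit 30° either side of the complement, so the complement is their short-arc midpoint on the wheel.
Short-arc midpoint of 213° and 273°: 243°.
Base is 180° from the complement: 243 − 180 = 63°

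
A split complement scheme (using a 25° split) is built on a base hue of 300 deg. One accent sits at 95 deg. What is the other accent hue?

145°

Split-complementary hues sit 25° either side of the complement.
Complement of the base 300°: 300 + 180 = 480 → 480 − 360 = 120°
The given accent 95° is 25° one side of 120°; the other accent sits 25° the other side: 120 + 25 = 145°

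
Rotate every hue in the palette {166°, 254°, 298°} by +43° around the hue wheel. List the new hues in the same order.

166 + 43 = 209°
254 + 43 = 297°
298 + 43 = 341°

209°, 297°, 341°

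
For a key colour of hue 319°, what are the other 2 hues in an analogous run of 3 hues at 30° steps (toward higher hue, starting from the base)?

Analogous hues sit every 30° along the wheel.
319 + 30 = 349°
319 + 60 = 379 → 379 − 360 = 19°

349° and 19°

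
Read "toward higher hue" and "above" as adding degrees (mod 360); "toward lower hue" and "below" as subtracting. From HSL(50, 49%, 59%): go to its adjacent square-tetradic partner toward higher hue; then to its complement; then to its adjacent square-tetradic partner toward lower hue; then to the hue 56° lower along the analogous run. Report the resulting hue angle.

square ↑ +90°: 50 + 90 = 140°
complement +180°: 140 + 180 = 320°
square ↓ −90°: 320 − 90 = 230°
analog 56° ↓ −56°: 230 − 56 = 174°

174°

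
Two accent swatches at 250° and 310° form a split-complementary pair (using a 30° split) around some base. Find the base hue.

The accents sit 30° either side of the complement, so the complement is their short-arc midpoint on the wheel.
Short-arc midpoint of 250° and 310°: 280°.
Base is 180° from the complement: 280 − 180 = 100°

100°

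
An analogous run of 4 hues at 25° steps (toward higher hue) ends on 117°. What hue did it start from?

3 steps of 25° (toward higher hue) give a net shift of +75°.
Start = end − shift: 117 − 75 = 42°

42°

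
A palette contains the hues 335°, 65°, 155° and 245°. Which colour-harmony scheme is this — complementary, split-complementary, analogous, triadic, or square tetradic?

square tetradic

Sort the hues: 65°, 155°, 245°, 335°.
Successive gaps around the wheel: 90°, 90°, 90°, 90°.
Four hues every 90° form a square tetradic scheme.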